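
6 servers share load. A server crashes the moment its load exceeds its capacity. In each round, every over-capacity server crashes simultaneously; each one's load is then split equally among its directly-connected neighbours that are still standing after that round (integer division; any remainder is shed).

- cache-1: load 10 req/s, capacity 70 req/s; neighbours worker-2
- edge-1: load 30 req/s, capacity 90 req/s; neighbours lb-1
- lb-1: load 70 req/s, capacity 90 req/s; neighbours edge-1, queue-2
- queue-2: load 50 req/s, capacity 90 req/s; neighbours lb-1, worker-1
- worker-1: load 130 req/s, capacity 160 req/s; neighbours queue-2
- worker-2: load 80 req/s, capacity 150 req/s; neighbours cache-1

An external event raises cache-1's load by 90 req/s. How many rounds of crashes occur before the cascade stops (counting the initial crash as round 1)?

Round 1 — cache-1 at 100 > 70. cache-1 crashes.
  cache-1 sheds 100 req/s to worker-2: 100 each.
    worker-2: 80+100 = 180 > 150
Round 2 — worker-2 crashes.
  worker-2 sheds 180 req/s: no online neighbours, lost.
No further crashes.

2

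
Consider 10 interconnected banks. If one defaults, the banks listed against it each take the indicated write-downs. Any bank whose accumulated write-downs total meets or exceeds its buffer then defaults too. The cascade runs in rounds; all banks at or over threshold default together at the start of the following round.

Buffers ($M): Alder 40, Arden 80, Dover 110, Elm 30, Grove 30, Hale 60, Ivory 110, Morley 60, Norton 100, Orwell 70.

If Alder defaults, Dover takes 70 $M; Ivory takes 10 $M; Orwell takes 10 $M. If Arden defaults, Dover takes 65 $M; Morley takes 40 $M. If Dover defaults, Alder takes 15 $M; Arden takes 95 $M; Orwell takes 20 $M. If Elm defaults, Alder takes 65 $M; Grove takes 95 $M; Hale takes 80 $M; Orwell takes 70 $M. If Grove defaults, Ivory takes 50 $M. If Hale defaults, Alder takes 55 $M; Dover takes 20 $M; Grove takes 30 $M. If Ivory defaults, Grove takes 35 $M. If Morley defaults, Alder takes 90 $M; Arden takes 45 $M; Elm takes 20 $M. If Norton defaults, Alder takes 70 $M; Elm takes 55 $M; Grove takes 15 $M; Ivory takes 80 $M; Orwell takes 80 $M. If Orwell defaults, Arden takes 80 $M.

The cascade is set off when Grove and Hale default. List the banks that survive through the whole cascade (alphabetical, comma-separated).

Round 1 — Grove, Hale default (initial).
  Alder: +55 → 55 ≥ 40
  Dover: +20 → 20 < 110
  Ivory: +50 → 50 < 110
Round 2 — Alder defaults.
  Dover: +70 → 90 < 110
  Ivory: +10 → 60 < 110
  Orwell: +10 → 10 < 70
No further defaults.

Arden, Dover, Elm, Ivory, Morley, Norton, Orwell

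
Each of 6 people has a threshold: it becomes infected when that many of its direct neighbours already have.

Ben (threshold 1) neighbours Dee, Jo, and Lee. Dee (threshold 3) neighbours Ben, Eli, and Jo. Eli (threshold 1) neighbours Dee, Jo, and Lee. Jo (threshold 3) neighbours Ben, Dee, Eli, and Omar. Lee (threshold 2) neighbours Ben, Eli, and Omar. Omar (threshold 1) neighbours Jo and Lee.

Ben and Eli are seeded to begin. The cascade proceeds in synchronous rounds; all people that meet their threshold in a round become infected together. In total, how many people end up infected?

6

Round 1 — Ben, Eli become infected (initial).
Round 2 — checking thresholds:
  Dee: 2 of 3 neighbours < 3, below threshold.
  Jo: 2 of 4 neighbours < 3, below threshold.
  Lee: 2 of 3 neighbours ≥ 2, becomes infected.
Round 3 — checking thresholds:
  Dee: 2 of 3 neighbours < 3, below threshold.
  Jo: 2 of 4 neighbours < 3, below threshold.
  Omar: 1 of 2 neighbours ≥ 1, becomes infected.
Round 4 — checking thresholds:
  Dee: 2 of 3 neighbours < 3, below threshold.
  Jo: 3 of 4 neighbours ≥ 3, becomes infected.
Round 5 — checking thresholds:
  Dee: 3 of 3 neighbours ≥ 3, becomes infected.
Round 6 — no new infections; cascade stops.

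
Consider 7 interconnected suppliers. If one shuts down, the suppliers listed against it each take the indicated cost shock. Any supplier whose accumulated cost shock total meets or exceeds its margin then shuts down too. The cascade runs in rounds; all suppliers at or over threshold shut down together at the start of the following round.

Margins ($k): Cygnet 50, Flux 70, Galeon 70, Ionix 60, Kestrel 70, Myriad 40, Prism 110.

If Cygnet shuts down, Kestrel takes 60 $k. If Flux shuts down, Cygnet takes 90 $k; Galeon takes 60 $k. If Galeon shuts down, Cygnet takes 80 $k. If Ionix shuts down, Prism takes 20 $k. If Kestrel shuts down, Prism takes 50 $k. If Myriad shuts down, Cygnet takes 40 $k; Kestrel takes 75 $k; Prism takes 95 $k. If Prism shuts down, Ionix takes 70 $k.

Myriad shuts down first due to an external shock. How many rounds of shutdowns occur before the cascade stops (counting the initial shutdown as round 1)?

Round 1 — Myriad shuts down (initial).
  Cygnet: +40 → 40 < 50
  Kestrel: +75 → 75 ≥ 70
  Prism: +95 → 95 < 110
Round 2 — Kestrel shuts down.
  Prism: +50 → 145 ≥ 110
Round 3 — Prism shuts down.
  Ionix: +70 → 70 ≥ 60
Round 4 — Ionix shuts down.
No further shutdowns.

4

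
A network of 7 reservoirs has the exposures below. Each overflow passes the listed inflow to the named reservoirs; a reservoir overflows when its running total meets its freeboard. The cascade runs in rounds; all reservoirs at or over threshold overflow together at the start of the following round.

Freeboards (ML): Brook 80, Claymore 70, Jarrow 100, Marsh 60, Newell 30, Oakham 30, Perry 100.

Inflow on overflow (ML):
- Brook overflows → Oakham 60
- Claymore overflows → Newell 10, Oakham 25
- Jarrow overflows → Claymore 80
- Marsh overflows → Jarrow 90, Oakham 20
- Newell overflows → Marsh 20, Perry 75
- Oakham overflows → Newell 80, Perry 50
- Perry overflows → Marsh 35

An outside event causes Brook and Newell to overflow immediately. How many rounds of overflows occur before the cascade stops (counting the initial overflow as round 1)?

3

Round 1 — Brook, Newell overflow (initial).
  Marsh: +20 → 20 < 60
  Oakham: +60 → 60 ≥ 30
  Perry: +75 → 75 < 100
Round 2 — Oakham overflows.
  Perry: +50 → 125 ≥ 100
Round 3 — Perry overflows.
  Marsh: +35 → 55 < 60
No further overflows.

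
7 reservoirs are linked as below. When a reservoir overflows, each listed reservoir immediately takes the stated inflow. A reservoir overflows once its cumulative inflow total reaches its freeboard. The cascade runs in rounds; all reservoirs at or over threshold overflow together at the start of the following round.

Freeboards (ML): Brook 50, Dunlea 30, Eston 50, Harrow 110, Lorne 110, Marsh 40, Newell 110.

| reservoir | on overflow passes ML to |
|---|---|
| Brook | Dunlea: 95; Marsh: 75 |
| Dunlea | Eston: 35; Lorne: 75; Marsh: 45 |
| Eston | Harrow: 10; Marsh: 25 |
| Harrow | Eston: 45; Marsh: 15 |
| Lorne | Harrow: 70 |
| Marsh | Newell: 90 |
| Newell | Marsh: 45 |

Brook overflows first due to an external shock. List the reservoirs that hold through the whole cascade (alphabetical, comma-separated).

Eston, Harrow, Lorne, Newell

Round 1 — Brook overflows (initial).
  Dunlea: +95 → 95 ≥ 30
  Marsh: +75 → 75 ≥ 40
Round 2 — Dunlea, Marsh overflow.
  Eston: +35 → 35 < 50
  Lorne: +75 → 75 < 110
  Newell: +90 → 90 < 110
No further overflows.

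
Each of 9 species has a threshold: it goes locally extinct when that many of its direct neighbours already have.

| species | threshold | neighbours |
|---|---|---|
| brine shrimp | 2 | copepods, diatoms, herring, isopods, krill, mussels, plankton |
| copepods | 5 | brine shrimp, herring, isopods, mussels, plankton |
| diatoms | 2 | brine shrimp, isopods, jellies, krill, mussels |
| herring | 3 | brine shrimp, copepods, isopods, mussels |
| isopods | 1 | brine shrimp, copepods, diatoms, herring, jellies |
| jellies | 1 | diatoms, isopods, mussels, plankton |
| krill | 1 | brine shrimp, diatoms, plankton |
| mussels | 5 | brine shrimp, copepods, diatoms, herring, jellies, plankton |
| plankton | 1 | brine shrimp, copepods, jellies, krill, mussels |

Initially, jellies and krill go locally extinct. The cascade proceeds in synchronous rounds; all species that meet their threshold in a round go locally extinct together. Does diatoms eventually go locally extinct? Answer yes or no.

yes

Round 1 — jellies, krill go locally extinct (initial).
Round 2 — checking thresholds:
  brine shrimp: 1 of 7 neighbours < 2, not yet.
  diatoms: 2 of 5 neighbours ≥ 2, goes locally extinct.
  isopods: 1 of 5 neighbours ≥ 1, goes locally extinct.
  mussels: 1 of 6 neighbours < 5, not yet.
  plankton: 2 of 5 neighbours ≥ 1, goes locally extinct.
Round 3 — checking thresholds:
  brine shrimp: 4 of 7 neighbours ≥ 2, goes locally extinct.
  copepods: 2 of 5 neighbours < 5, not yet.
  herring: 1 of 4 neighbours < 3, not yet.
  mussels: 3 of 6 neighbours < 5, not yet.
Round 4 — no new extinctions; cascade stops.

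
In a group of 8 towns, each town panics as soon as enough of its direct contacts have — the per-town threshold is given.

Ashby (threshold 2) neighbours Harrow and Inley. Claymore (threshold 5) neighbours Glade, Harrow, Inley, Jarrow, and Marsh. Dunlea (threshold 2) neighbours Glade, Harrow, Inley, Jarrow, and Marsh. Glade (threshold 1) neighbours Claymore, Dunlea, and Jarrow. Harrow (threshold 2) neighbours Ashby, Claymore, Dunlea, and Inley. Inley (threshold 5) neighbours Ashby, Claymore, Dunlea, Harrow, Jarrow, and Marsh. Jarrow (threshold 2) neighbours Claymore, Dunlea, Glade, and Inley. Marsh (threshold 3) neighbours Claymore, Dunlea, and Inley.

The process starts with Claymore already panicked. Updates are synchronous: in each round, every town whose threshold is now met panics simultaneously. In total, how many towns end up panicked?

Round 1 — Claymore panics (initial).
Round 2 — checking thresholds:
  Glade: 1 of 3 neighbours ≥ 1, panics.
  Harrow: 1 of 4 neighbours < 2, not yet.
  Inley: 1 of 6 neighbours < 5, not yet.
  Jarrow: 1 of 4 neighbours < 2, not yet.
  Marsh: 1 of 3 neighbours < 3, not yet.
Round 3 — checking thresholds:
  Dunlea: 1 of 5 neighbours < 2, not yet.
  Harrow: 1 of 4 neighbours < 2, not yet.
  Inley: 1 of 6 neighbours < 5, not yet.
  Jarrow: 2 of 4 neighbours ≥ 2, panics.
  Marsh: 1 of 3 neighbours < 3, not yet.
Round 4 — checking thresholds:
  Dunlea: 2 of 5 neighbours ≥ 2, panics.
  Harrow: 1 of 4 neighbours < 2, not yet.
  Inley: 2 of 6 neighbours < 5, not yet.
  Marsh: 1 of 3 neighbours < 3, not yet.
Round 5 — checking thresholds:
  Harrow: 2 of 4 neighbours ≥ 2, panics.
  Inley: 3 of 6 neighbours < 5, not yet.
  Marsh: 2 of 3 neighbours < 3, not yet.
Round 6 — no new panics; cascade stops.

5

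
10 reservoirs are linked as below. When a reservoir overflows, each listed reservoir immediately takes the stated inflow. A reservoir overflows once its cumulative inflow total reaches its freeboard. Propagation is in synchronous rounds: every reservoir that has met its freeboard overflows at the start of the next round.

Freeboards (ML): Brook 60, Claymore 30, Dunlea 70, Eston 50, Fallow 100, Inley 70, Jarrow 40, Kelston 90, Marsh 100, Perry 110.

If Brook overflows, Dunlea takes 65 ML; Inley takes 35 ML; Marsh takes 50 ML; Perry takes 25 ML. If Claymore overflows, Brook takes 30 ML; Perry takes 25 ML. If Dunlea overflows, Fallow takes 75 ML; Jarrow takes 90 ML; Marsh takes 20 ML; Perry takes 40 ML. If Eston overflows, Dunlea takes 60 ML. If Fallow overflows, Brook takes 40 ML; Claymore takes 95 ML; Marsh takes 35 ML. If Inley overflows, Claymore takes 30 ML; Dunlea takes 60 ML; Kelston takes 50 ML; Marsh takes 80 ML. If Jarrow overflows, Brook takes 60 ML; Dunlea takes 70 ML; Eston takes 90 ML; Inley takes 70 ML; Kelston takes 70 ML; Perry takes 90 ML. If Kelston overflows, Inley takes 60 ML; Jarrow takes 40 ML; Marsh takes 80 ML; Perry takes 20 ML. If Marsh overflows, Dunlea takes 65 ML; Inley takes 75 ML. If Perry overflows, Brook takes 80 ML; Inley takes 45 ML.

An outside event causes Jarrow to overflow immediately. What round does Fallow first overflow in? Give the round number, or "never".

never

Round 1 — Jarrow overflows (initial).
  Brook: +60 → 60 ≥ 60
  Dunlea: +70 → 70 ≥ 70
  Eston: +90 → 90 ≥ 50
  Inley: +70 → 70 ≥ 70
  Kelston: +70 → 70 < 90
  Perry: +90 → 90 < 110
Round 2 — Brook, Dunlea, Eston, Inley overflow.
  Claymore: +30 → 30 ≥ 30
  Fallow: +75 → 75 < 100
  Kelston: +50 → 120 ≥ 90
  Marsh: +50+20+80 → 150 ≥ 100
  Perry: +25+40 → 155 ≥ 110
Round 3 — Claymore, Kelston, Marsh, Perry overflow.
No further overflows.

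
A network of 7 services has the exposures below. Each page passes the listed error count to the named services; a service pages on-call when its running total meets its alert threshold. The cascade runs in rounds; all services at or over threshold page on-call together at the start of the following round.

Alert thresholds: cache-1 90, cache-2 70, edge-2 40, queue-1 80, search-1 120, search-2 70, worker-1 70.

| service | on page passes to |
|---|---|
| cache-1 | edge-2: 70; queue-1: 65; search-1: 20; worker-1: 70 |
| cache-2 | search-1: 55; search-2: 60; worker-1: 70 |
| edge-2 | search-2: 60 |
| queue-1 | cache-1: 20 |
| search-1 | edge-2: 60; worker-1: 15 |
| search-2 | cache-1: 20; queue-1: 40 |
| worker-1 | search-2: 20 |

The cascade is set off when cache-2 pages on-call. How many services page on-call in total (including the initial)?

Round 1 — cache-2 pages on-call (initial).
  search-1: +55 → 55 < 120
  search-2: +60 → 60 < 70
  worker-1: +70 → 70 ≥ 70
Round 2 — worker-1 pages on-call.
  search-2: +20 → 80 ≥ 70
Round 3 — search-2 pages on-call.
  cache-1: +20 → 20 < 90
  queue-1: +40 → 40 < 80
No further pages.

3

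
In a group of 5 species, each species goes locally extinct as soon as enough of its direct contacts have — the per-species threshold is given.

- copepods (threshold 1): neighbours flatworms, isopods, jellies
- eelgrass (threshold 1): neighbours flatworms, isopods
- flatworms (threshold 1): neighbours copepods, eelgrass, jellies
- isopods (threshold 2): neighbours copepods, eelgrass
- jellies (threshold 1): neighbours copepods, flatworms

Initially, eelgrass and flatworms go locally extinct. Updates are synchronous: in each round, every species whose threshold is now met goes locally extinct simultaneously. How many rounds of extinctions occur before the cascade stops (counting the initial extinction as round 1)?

3

Round 1 — eelgrass, flatworms go locally extinct (initial).
Round 2 — checking thresholds:
  copepods: 1 of 3 neighbours ≥ 1, goes locally extinct.
  isopods: 1 of 2 neighbours < 2, not yet.
  jellies: 1 of 2 neighbours ≥ 1, goes locally extinct.
Round 3 — checking thresholds:
  isopods: 2 of 2 neighbours ≥ 2, goes locally extinct.
Round 4 — no new extinctions; cascade stops.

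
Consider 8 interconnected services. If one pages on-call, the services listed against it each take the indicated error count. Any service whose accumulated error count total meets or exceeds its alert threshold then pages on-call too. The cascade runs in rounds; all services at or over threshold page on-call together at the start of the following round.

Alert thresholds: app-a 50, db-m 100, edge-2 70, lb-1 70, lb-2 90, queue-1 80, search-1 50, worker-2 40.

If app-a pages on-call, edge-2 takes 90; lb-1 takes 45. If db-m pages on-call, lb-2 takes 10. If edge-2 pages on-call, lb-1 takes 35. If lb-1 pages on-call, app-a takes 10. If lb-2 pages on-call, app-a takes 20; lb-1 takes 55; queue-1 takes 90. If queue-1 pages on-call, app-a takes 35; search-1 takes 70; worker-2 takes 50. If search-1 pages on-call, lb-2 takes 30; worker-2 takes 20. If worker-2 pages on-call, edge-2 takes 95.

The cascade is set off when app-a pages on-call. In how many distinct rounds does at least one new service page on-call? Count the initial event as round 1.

3

Round 1 — app-a pages on-call (initial).
  edge-2: +90 → 90 ≥ 70
  lb-1: +45 → 45 < 70
Round 2 — edge-2 pages on-call.
  lb-1: +35 → 80 ≥ 70
Round 3 — lb-1 pages on-call.
No further pages.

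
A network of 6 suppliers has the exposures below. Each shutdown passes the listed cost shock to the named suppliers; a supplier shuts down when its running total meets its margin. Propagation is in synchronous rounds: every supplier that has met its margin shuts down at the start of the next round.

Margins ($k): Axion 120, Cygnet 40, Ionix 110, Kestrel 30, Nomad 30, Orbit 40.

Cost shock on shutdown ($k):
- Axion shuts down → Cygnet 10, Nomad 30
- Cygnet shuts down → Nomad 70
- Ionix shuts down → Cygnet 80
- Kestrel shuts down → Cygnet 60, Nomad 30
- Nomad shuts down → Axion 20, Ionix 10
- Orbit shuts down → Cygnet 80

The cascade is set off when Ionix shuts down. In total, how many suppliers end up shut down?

3

Round 1 — Ionix shuts down (initial).
  Cygnet: +80 → 80 ≥ 40
Round 2 — Cygnet shuts down.
  Nomad: +70 → 70 ≥ 30
Round 3 — Nomad shuts down.
  Axion: +20 → 20 < 120
No further shutdowns.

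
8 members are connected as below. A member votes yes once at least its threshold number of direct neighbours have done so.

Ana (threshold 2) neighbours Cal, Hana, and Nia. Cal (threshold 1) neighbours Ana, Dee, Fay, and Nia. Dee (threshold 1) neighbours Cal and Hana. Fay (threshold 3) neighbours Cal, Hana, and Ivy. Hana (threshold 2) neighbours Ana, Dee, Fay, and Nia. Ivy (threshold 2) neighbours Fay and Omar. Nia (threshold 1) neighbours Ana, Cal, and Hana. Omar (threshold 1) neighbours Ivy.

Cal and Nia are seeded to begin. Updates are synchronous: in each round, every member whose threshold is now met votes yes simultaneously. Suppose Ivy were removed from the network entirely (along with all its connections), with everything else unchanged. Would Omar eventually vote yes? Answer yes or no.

With Ivy removed:
Round 1 — Cal, Nia vote yes (initial).
Round 2 — checking thresholds:
  Ana: 2 of 3 neighbours ≥ 2, votes yes.
  Dee: 1 of 2 neighbours ≥ 1, votes yes.
  Fay: 1 of 2 neighbours < 3, holds.
  Hana: 1 of 4 neighbours < 2, holds.
Round 3 — checking thresholds:
  Fay: 1 of 2 neighbours < 3, holds.
  Hana: 3 of 4 neighbours ≥ 2, votes yes.
Round 4 — no new yes votes; cascade stops.

no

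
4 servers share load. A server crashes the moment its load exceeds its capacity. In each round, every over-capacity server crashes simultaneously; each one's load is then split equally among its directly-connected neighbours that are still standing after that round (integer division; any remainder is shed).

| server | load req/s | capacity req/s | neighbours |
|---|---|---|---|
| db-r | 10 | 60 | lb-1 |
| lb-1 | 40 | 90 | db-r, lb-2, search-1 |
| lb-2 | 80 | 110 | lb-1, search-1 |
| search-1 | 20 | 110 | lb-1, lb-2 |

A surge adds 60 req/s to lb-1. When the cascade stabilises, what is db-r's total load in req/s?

Round 1 — lb-1 at 100 > 90. lb-1 crashes.
  lb-1 sheds 100 req/s to db-r, lb-2, search-1: 33 each (1 lost).
    db-r: 10+33 = 43 ≤ 60
    lb-2: 80+33 = 113 > 110
    search-1: 20+33 = 53 ≤ 110
Round 2 — lb-2 crashes.
  lb-2 sheds 113 req/s to search-1: 113 each.
    search-1: 53+113 = 166 > 110
Round 3 — search-1 crashes.
  search-1 sheds 166 req/s: no online neighbours, lost.
No further crashes.

43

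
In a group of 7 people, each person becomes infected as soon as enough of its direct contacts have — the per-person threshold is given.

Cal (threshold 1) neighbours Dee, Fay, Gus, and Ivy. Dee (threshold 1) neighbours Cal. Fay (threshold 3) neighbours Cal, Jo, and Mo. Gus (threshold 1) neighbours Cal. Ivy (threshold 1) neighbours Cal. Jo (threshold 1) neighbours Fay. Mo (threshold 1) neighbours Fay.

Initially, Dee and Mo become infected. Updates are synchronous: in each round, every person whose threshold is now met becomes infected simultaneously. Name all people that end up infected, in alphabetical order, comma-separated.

Round 1 — Dee, Mo become infected (initial).
Round 2 — checking thresholds:
  Cal: 1 of 4 neighbours ≥ 1, becomes infected.
  Fay: 1 of 3 neighbours < 3, below threshold.
Round 3 — checking thresholds:
  Fay: 2 of 3 neighbours < 3, below threshold.
  Gus: 1 of 1 neighbours ≥ 1, becomes infected.
  Ivy: 1 of 1 neighbours ≥ 1, becomes infected.
Round 4 — no new infections; cascade stops.

Cal, Dee, Gus, Ivy, Mo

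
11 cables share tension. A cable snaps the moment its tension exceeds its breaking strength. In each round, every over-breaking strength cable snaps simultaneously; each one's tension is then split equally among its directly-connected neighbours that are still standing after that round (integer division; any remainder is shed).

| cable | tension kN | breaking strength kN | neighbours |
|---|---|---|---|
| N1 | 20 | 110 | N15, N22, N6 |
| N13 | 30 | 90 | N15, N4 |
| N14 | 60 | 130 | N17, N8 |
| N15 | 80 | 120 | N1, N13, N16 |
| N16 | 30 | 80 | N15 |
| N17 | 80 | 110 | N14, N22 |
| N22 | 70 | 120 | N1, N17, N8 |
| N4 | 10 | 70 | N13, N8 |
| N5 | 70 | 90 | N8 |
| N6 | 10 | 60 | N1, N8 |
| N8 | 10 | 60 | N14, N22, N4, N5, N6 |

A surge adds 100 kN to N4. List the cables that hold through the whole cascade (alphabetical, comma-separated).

N1, N13, N14, N15, N16, N17, N22, N5, N6

Round 1 — N4 at 110 > 70. N4 snaps.
  N4 sheds 110 kN to N13, N8: 55 each.
    N13: 30+55 = 85 ≤ 90
    N8: 10+55 = 65 > 60
Round 2 — N8 snaps.
  N8 sheds 65 kN to N14, N22, N5, N6: 16 each (1 lost).
    N14: 60+16 = 76 ≤ 130
    N22: 70+16 = 86 ≤ 120
    N5: 70+16 = 86 ≤ 90
    N6: 10+16 = 26 ≤ 60
No further breaks.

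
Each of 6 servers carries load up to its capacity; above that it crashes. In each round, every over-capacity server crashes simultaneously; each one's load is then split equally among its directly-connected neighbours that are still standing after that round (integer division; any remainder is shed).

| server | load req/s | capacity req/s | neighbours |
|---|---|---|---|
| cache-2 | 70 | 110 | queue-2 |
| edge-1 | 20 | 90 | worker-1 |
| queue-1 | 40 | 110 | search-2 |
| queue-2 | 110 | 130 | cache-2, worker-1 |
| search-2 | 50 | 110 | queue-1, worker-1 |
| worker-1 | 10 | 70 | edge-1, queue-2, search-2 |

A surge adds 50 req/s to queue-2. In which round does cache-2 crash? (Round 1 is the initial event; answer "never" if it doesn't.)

2

Round 1 — queue-2 at 160 > 130. queue-2 crashes.
  queue-2 sheds 160 req/s to cache-2, worker-1: 80 each.
    cache-2: 70+80 = 150 > 110
    worker-1: 10+80 = 90 > 70
Round 2 — cache-2, worker-1 crash.
  cache-2 sheds 150 req/s: no online neighbours, lost.
  worker-1 sheds 90 req/s to edge-1, search-2: 45 each.
    edge-1: 20+45 = 65 ≤ 90
    search-2: 50+45 = 95 ≤ 110
No further crashes.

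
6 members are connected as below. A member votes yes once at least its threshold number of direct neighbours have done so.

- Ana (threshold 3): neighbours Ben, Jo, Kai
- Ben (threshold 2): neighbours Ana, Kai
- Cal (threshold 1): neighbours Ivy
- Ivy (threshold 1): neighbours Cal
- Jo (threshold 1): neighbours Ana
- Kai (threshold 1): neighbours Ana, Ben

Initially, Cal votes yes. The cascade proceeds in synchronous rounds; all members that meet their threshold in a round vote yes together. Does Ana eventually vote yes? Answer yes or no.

Round 1 — Cal votes yes (initial).
Round 2 — checking thresholds:
  Ivy: 1 of 1 neighbours ≥ 1, votes yes.
Round 3 — no new yes votes; cascade stops.

no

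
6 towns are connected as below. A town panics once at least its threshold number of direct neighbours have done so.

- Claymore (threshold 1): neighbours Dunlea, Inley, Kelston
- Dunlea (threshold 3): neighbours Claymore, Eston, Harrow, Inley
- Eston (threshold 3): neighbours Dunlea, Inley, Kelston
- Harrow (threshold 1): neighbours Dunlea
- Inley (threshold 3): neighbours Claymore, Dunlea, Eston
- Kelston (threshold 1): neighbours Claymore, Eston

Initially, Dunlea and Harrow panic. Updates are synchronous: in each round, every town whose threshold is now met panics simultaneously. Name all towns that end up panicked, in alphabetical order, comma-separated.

Round 1 — Dunlea, Harrow panic (initial).
Round 2 — checking thresholds:
  Claymore: 1 of 3 neighbours ≥ 1, panics.
  Eston: 1 of 3 neighbours < 3, not yet.
  Inley: 1 of 3 neighbours < 3, not yet.
Round 3 — checking thresholds:
  Eston: 1 of 3 neighbours < 3, not yet.
  Inley: 2 of 3 neighbours < 3, not yet.
  Kelston: 1 of 2 neighbours ≥ 1, panics.
Round 4 — no new panics; cascade stops.

Claymore, Dunlea, Harrow, Kelston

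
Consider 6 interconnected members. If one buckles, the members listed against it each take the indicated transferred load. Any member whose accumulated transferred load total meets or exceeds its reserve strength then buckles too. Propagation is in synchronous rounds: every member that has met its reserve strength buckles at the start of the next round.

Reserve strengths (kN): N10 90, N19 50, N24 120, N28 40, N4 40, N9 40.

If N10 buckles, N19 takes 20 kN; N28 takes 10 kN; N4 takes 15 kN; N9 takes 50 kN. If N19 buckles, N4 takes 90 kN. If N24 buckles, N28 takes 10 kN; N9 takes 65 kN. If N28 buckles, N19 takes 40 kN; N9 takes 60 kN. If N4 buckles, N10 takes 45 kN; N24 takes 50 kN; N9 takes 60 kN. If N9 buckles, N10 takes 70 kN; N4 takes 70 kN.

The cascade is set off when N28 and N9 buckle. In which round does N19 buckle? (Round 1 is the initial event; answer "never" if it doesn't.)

Round 1 — N28, N9 buckle (initial).
  N10: +70 → 70 < 90
  N19: +40 → 40 < 50
  N4: +70 → 70 ≥ 40
Round 2 — N4 buckles.
  N10: +45 → 115 ≥ 90
  N24: +50 → 50 < 120
Round 3 — N10 buckles.
  N19: +20 → 60 ≥ 50
Round 4 — N19 buckles.
No further bucklings.

4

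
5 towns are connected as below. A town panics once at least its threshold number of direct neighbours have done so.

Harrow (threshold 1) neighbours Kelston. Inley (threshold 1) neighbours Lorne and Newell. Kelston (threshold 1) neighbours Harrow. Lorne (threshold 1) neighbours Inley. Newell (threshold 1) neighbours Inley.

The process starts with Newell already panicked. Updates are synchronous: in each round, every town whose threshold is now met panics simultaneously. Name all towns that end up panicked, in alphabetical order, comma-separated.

Inley, Lorne, Newell

Round 1 — Newell panics (initial).
Round 2 — checking thresholds:
  Inley: 1 of 2 neighbours ≥ 1, panics.
Round 3 — checking thresholds:
  Lorne: 1 of 1 neighbours ≥ 1, panics.
Round 4 — no new panics; cascade stops.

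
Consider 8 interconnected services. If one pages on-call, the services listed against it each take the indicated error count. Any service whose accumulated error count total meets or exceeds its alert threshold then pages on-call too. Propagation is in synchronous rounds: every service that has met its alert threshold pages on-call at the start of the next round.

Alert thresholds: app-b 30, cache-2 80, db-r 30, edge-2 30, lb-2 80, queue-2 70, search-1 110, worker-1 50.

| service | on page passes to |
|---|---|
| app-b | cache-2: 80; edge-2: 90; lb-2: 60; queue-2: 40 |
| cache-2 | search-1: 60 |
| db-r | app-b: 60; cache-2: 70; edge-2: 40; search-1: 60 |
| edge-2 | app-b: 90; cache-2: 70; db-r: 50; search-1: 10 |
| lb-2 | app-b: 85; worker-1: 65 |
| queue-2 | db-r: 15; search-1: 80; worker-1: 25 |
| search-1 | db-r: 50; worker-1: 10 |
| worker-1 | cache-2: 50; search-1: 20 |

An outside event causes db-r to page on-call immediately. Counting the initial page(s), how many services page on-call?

5

Round 1 — db-r pages on-call (initial).
  app-b: +60 → 60 ≥ 30
  cache-2: +70 → 70 < 80
  edge-2: +40 → 40 ≥ 30
  search-1: +60 → 60 < 110
Round 2 — app-b, edge-2 page on-call.
  cache-2: +80+70 → 220 ≥ 80
  lb-2: +60 → 60 < 80
  queue-2: +40 → 40 < 70
  search-1: +10 → 70 < 110
Round 3 — cache-2 pages on-call.
  search-1: +60 → 130 ≥ 110
Round 4 — search-1 pages on-call.
  worker-1: +10 → 10 < 50
No further pages.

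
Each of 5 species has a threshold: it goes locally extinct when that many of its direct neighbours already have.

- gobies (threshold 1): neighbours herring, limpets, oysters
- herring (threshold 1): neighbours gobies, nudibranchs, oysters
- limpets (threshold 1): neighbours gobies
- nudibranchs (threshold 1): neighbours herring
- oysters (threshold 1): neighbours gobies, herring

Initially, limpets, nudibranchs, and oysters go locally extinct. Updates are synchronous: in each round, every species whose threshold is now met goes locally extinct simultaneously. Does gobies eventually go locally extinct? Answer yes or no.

yes

Round 1 — limpets, nudibranchs, oysters go locally extinct (initial).
Round 2 — checking thresholds:
  gobies: 2 of 3 neighbours ≥ 1, goes locally extinct.
  herring: 2 of 3 neighbours ≥ 1, goes locally extinct.
Round 3 — no new extinctions; cascade stops.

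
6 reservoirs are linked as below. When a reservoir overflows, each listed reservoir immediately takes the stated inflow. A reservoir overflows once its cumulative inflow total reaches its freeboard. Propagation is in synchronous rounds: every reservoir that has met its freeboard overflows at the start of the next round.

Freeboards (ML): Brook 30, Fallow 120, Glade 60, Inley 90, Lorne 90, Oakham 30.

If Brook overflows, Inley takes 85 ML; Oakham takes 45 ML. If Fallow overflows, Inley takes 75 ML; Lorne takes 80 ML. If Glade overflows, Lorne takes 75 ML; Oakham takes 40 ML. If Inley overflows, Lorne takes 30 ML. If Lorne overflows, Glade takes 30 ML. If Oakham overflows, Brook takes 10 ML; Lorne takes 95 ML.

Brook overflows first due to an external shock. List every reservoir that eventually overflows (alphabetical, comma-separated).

Round 1 — Brook overflows (initial).
  Inley: +85 → 85 < 90
  Oakham: +45 → 45 ≥ 30
Round 2 — Oakham overflows.
  Lorne: +95 → 95 ≥ 90
Round 3 — Lorne overflows.
  Glade: +30 → 30 < 60
No further overflows.

Brook, Lorne, Oakham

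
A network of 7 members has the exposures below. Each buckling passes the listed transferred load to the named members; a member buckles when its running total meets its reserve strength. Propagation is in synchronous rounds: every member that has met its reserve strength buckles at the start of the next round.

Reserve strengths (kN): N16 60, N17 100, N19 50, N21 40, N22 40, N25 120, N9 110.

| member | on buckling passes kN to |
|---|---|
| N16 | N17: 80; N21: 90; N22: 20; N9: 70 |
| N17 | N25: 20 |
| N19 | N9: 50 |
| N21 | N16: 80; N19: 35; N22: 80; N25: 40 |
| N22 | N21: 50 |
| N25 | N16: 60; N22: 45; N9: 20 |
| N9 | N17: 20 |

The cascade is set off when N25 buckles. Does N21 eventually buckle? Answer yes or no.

Round 1 — N25 buckles (initial).
  N16: +60 → 60 ≥ 60
  N22: +45 → 45 ≥ 40
  N9: +20 → 20 < 110
Round 2 — N16, N22 buckle.
  N17: +80 → 80 < 100
  N21: +90+50 → 140 ≥ 40
  N9: +70 → 90 < 110
Round 3 — N21 buckles.
  N19: +35 → 35 < 50
No further bucklings.

yes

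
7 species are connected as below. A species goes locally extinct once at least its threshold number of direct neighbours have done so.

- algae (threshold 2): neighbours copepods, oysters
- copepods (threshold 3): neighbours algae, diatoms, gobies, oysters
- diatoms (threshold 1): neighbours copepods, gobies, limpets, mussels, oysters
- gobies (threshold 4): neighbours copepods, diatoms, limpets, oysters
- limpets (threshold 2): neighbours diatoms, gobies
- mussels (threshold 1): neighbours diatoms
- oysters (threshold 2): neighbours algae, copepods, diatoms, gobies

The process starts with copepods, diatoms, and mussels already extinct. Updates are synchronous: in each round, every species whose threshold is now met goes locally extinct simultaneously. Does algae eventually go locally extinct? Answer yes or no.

yes

Round 1 — copepods, diatoms, mussels go locally extinct (initial).
Round 2 — checking thresholds:
  algae: 1 of 2 neighbours < 2, holds.
  gobies: 2 of 4 neighbours < 4, holds.
  limpets: 1 of 2 neighbours < 2, holds.
  oysters: 2 of 4 neighbours ≥ 2, goes locally extinct.
Round 3 — checking thresholds:
  algae: 2 of 2 neighbours ≥ 2, goes locally extinct.
  gobies: 3 of 4 neighbours < 4, holds.
  limpets: 1 of 2 neighbours < 2, holds.
Round 4 — no new extinctions; cascade stops.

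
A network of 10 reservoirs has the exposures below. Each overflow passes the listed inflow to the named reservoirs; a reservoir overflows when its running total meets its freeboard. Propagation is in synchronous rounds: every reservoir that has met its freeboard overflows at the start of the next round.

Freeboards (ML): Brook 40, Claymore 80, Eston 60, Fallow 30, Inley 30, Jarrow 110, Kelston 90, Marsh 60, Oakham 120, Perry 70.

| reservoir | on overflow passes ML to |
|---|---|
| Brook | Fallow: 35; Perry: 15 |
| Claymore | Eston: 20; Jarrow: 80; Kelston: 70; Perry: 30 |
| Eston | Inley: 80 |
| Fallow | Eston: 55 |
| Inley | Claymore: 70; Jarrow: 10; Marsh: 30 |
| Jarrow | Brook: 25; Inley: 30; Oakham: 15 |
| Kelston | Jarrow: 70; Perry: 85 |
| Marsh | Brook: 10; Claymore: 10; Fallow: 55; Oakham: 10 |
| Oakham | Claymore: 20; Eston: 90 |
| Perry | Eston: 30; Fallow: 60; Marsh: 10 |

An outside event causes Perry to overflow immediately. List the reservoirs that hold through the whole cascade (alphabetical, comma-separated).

Round 1 — Perry overflows (initial).
  Eston: +30 → 30 < 60
  Fallow: +60 → 60 ≥ 30
  Marsh: +10 → 10 < 60
Round 2 — Fallow overflows.
  Eston: +55 → 85 ≥ 60
Round 3 — Eston overflows.
  Inley: +80 → 80 ≥ 30
Round 4 — Inley overflows.
  Claymore: +70 → 70 < 80
  Jarrow: +10 → 10 < 110
  Marsh: +30 → 40 < 60
No further overflows.

Brook, Claymore, Jarrow, Kelston, Marsh, Oakham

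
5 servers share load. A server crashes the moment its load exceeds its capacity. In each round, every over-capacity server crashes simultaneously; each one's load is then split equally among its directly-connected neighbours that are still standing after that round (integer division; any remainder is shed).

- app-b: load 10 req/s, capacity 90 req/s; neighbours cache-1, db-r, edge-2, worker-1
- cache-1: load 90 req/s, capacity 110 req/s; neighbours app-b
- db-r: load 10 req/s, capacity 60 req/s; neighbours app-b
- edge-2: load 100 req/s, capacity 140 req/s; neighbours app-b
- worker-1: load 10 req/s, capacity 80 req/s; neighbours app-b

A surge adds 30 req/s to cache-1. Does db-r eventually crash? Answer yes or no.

Round 1 — cache-1 at 120 > 110. cache-1 crashes.
  cache-1 sheds 120 req/s to app-b: 120 each.
    app-b: 10+120 = 130 > 90
Round 2 — app-b crashes.
  app-b sheds 130 req/s to db-r, edge-2, worker-1: 43 each (1 lost).
    db-r: 10+43 = 53 ≤ 60
    edge-2: 100+43 = 143 > 140
    worker-1: 10+43 = 53 ≤ 80
Round 3 — edge-2 crashes.
  edge-2 sheds 143 req/s: no online neighbours, lost.
No further crashes.

no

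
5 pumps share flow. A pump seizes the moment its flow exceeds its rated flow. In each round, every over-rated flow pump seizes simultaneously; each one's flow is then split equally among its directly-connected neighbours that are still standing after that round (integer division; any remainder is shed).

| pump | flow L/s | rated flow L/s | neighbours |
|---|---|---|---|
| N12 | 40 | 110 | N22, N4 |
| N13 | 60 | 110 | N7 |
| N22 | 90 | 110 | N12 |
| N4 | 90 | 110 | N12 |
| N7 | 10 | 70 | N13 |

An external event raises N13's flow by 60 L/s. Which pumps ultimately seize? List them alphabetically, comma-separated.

N13, N7

Round 1 — N13 at 120 > 110. N13 seizes.
  N13 sheds 120 L/s to N7: 120 each.
    N7: 10+120 = 130 > 70
Round 2 — N7 seizes.
  N7 sheds 130 L/s: no online neighbours, lost.
No further seizures.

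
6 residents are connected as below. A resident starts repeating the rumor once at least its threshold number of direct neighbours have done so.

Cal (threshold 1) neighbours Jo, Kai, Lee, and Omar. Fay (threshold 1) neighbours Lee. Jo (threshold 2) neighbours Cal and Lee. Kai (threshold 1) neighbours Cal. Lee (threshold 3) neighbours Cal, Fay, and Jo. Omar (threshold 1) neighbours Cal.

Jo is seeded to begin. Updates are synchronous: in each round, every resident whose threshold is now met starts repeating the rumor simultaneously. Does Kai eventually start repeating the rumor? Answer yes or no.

yes

Round 1 — Jo starts repeating the rumor (initial).
Round 2 — checking thresholds:
  Cal: 1 of 4 neighbours ≥ 1, starts repeating the rumor.
  Lee: 1 of 3 neighbours < 3, below threshold.
Round 3 — checking thresholds:
  Kai: 1 of 1 neighbours ≥ 1, starts repeating the rumor.
  Lee: 2 of 3 neighbours < 3, below threshold.
  Omar: 1 of 1 neighbours ≥ 1, starts repeating the rumor.
Round 4 — no new spreads; cascade stops.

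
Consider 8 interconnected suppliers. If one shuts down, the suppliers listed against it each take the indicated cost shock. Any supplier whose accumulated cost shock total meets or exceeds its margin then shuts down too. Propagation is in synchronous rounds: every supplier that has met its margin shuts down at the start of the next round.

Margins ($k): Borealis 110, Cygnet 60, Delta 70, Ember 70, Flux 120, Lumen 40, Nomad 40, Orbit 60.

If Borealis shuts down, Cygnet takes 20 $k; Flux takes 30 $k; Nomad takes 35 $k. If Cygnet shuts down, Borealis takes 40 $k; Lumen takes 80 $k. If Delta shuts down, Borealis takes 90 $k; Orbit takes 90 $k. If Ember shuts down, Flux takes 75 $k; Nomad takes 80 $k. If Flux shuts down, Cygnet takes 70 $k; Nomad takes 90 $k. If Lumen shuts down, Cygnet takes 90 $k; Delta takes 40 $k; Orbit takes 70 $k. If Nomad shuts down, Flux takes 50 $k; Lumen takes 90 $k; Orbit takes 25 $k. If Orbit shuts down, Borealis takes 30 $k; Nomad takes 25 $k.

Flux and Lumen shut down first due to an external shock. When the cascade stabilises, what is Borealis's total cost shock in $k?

70

Round 1 — Flux, Lumen shut down (initial).
  Cygnet: +70+90 → 160 ≥ 60
  Delta: +40 → 40 < 70
  Nomad: +90 → 90 ≥ 40
  Orbit: +70 → 70 ≥ 60
Round 2 — Cygnet, Nomad, Orbit shut down.
  Borealis: +40+30 → 70 < 110
No further shutdowns.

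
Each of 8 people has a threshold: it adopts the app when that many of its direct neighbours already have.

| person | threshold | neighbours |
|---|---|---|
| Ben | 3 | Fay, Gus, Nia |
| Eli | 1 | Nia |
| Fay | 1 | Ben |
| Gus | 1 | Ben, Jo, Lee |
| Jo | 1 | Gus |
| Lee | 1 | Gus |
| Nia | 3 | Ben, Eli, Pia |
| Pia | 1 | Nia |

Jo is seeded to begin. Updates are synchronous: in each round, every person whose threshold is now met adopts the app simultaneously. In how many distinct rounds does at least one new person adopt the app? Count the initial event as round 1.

Round 1 — Jo adopts the app (initial).
Round 2 — checking thresholds:
  Gus: 1 of 3 neighbours ≥ 1, adopts the app.
Round 3 — checking thresholds:
  Ben: 1 of 3 neighbours < 3, holds.
  Lee: 1 of 1 neighbours ≥ 1, adopts the app.
Round 4 — no new adoptions; cascade stops.

3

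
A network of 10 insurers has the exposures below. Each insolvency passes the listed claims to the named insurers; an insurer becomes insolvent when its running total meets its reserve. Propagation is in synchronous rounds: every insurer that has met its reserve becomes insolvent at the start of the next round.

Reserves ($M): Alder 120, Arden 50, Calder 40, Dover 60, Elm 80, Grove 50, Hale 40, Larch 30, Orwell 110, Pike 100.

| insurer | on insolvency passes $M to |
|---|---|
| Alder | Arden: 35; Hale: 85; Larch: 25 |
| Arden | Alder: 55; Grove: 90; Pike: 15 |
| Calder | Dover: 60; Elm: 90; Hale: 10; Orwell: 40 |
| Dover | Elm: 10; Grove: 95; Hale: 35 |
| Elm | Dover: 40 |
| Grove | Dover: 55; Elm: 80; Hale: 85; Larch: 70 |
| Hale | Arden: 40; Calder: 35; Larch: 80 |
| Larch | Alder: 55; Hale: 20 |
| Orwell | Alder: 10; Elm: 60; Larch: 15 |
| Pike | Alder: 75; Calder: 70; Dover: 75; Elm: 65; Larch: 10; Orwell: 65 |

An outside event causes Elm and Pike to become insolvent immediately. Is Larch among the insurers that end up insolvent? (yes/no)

Round 1 — Elm, Pike become insolvent (initial).
  Alder: +75 → 75 < 120
  Calder: +70 → 70 ≥ 40
  Dover: +40+75 → 115 ≥ 60
  Larch: +10 → 10 < 30
  Orwell: +65 → 65 < 110
Round 2 — Calder, Dover become insolvent.
  Grove: +95 → 95 ≥ 50
  Hale: +10+35 → 45 ≥ 40
  Orwell: +40 → 105 < 110
Round 3 — Grove, Hale become insolvent.
  Arden: +40 → 40 < 50
  Larch: +70+80 → 160 ≥ 30
Round 4 — Larch becomes insolvent.
  Alder: +55 → 130 ≥ 120
Round 5 — Alder becomes insolvent.
  Arden: +35 → 75 ≥ 50
Round 6 — Arden becomes insolvent.
No further insolvencies.

yes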